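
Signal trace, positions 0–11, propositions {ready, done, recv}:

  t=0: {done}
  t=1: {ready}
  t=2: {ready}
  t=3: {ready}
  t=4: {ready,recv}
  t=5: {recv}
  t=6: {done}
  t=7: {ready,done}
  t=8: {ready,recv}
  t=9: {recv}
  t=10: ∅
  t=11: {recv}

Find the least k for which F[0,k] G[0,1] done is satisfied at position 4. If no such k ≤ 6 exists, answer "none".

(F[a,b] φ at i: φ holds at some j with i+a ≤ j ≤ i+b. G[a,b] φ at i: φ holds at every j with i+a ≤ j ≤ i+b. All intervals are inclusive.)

2

Scan j = 4,5,… for G[0,1] done:
  j=4: fails
  j=5: fails
  j=6: holds
First hit at j=6, so smallest k = 6-4 = 2.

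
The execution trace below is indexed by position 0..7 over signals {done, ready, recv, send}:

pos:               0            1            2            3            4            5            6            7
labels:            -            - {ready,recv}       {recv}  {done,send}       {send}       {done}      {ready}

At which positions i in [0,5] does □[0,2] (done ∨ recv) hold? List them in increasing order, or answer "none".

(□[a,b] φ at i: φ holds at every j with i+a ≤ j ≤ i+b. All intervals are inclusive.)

Evaluate at each i in [0,5]:
  i=0: ✗ (fails at j=0)
  i=1: ✗ (fails at j=1)
  i=2: ✓ (all of [2,4])
  i=3: ✗ (fails at j=5)
  i=4: ✗ (fails at j=5)
  i=5: ✗ (fails at j=5)

2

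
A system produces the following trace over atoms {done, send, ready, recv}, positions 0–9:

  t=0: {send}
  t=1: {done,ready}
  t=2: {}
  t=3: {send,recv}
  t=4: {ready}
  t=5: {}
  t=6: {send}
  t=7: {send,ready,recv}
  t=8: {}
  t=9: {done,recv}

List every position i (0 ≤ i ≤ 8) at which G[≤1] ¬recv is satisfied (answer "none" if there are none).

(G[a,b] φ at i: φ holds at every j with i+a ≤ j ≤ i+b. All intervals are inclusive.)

0, 1, 4, 5

Evaluate at each i in [0,8]:
  i=0: ✓ (all of [0,1])
  i=1: ✓ (all of [1,2])
  i=2: ✗ (fails at j=3)
  i=3: ✗ (fails at j=3)
  i=4: ✓ (all of [4,5])
  i=5: ✓ (all of [5,6])
  i=6: ✗ (fails at j=7)
  i=7: ✗ (fails at j=7)
  i=8: ✗ (fails at j=9)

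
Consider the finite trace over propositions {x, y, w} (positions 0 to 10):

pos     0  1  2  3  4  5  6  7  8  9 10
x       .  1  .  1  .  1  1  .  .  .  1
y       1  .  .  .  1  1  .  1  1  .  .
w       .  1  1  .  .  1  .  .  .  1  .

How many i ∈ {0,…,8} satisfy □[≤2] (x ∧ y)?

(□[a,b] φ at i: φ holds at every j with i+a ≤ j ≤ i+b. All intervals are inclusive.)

0

Evaluate at each i in [0,8]:
  i=0: ✗ (fails at j=0)
  i=1: ✗ (fails at j=1)
  i=2: ✗ (fails at j=2)
  i=3: ✗ (fails at j=3)
  i=4: ✗ (fails at j=4)
  i=5: ✗ (fails at j=6)
  i=6: ✗ (fails at j=6)
  i=7: ✗ (fails at j=7)
  i=8: ✗ (fails at j=8)
Positions where it holds: {} → 0.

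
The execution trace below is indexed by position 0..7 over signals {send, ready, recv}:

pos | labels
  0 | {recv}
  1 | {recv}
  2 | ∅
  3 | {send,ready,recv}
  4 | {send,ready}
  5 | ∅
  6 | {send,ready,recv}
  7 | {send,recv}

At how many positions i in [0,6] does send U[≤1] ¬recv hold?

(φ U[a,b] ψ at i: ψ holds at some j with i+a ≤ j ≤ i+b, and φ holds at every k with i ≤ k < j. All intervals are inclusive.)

Evaluate at each i in [0,6]:
  i=0: ✗ (no rhs in [0,1])
  i=1: ✗ (lhs fails at k=1 before rhs at j=2)
  i=2: ✓ (rhs at j=2)
  i=3: ✓ (rhs at j=4; lhs holds on [3,3])
  i=4: ✓ (rhs at j=4)
  i=5: ✓ (rhs at j=5)
  i=6: ✗ (no rhs in [6,7])
Positions where it holds: {2, 3, 4, 5} → 4.

4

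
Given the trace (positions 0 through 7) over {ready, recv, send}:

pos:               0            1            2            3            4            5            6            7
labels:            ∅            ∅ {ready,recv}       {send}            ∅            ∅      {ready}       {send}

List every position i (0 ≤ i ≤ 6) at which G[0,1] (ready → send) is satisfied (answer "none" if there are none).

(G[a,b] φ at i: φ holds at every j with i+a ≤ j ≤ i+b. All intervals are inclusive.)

0, 3, 4

Evaluate at each i in [0,6]:
  i=0: ✓ (all of [0,1])
  i=1: ✗ (fails at j=2)
  i=2: ✗ (fails at j=2)
  i=3: ✓ (all of [3,4])
  i=4: ✓ (all of [4,5])
  i=5: ✗ (fails at j=6)
  i=6: ✗ (fails at j=6)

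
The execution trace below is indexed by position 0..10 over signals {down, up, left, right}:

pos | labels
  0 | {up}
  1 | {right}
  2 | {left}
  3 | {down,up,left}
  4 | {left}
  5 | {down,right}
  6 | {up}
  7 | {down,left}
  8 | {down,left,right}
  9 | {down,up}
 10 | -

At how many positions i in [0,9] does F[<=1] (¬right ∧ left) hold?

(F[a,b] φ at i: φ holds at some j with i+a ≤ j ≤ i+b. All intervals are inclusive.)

6

Evaluate at each i in [0,9]:
  i=0: ✗ (none in [0,1])
  i=1: ✓ (witness j=2)
  i=2: ✓ (witness j=2)
  i=3: ✓ (witness j=3)
  i=4: ✓ (witness j=4)
  i=5: ✗ (none in [5,6])
  i=6: ✓ (witness j=7)
  i=7: ✓ (witness j=7)
  i=8: ✗ (none in [8,9])
  i=9: ✗ (none in [9,10])
Positions where it holds: {1, 2, 3, 4, 6, 7} → 6.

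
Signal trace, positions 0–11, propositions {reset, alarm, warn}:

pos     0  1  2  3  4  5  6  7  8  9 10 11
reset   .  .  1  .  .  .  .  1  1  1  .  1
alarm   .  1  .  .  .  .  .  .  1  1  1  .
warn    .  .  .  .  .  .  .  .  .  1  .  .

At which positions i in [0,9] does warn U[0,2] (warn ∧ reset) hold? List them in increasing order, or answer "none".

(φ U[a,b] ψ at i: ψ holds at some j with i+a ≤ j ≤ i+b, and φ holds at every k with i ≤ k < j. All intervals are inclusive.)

Evaluate at each i in [0,9]:
  i=0: ✗ (no rhs in [0,2])
  i=1: ✗ (no rhs in [1,3])
  i=2: ✗ (no rhs in [2,4])
  i=3: ✗ (no rhs in [3,5])
  i=4: ✗ (no rhs in [4,6])
  i=5: ✗ (no rhs in [5,7])
  i=6: ✗ (no rhs in [6,8])
  i=7: ✗ (lhs fails at k=7 before rhs at j=9)
  i=8: ✗ (lhs fails at k=8 before rhs at j=9)
  i=9: ✓ (rhs at j=9)

9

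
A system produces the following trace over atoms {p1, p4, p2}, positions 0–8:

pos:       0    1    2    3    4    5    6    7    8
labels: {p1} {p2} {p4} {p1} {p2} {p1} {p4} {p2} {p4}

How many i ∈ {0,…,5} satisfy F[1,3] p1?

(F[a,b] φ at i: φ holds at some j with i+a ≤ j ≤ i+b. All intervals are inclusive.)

Evaluate at each i in [0,5]:
  i=0: ✓ (witness j=3)
  i=1: ✓ (witness j=3)
  i=2: ✓ (witness j=3)
  i=3: ✓ (witness j=5)
  i=4: ✓ (witness j=5)
  i=5: ✗ (none in [6,8])
Positions where it holds: {0, 1, 2, 3, 4} → 5.

5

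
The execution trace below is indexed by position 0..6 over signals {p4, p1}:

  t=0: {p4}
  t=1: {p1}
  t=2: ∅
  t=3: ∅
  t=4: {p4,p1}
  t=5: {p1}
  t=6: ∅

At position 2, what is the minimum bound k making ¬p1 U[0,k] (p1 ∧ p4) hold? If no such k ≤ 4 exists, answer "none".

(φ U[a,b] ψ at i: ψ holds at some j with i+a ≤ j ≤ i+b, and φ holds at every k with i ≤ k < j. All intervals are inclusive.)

Need earliest j ≥ 2 with (p1 ∧ p4), and ¬p1 at every k in [2,j-1].
  j=2: rhs fails.
  j=3: rhs fails.
  j=4: rhs holds; lhs holds on [2,3]. k = 2.

2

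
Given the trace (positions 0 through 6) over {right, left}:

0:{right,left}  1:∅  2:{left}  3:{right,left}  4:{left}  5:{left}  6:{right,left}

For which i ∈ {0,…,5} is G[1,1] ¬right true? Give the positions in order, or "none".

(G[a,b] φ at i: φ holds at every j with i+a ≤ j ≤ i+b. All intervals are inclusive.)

Evaluate at each i in [0,5]:
  i=0: ✓ (all of [1,1])
  i=1: ✓ (all of [2,2])
  i=2: ✗ (fails at j=3)
  i=3: ✓ (all of [4,4])
  i=4: ✓ (all of [5,5])
  i=5: ✗ (fails at j=6)

0, 1, 3, 4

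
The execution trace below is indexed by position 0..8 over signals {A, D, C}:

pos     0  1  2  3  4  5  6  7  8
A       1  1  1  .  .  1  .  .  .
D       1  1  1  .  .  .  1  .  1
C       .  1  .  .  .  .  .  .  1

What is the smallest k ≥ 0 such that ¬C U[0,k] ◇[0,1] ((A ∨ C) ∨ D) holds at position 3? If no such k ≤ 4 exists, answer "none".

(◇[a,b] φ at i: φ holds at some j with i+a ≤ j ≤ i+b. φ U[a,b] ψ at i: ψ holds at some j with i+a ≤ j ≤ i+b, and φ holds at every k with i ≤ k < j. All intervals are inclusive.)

1

Need earliest j ≥ 3 with ◇[0,1] ((A ∨ C) ∨ D), and ¬C at every k in [3,j-1].
  j=3: rhs fails.
  j=4: rhs holds; lhs holds on [3,3]. k = 1.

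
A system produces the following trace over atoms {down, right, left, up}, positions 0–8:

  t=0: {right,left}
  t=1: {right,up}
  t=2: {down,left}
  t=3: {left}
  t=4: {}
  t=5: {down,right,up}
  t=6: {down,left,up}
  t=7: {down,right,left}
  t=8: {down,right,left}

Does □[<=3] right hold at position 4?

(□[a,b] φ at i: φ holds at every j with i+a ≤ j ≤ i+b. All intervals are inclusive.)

No

Check right at every j in [4,7]:
  j=4: false
  j=5: true
  j=6: false
  j=7: true
Fails at j=4 → formula fails.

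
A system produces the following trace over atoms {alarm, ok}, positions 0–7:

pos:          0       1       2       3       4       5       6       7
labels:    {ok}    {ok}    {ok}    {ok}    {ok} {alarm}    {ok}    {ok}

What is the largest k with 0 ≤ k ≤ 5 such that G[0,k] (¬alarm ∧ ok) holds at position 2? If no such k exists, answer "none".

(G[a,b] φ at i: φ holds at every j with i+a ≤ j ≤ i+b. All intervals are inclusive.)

(¬alarm ∧ ok) must hold from j=2 onward; find where it first fails.
  j=2: holds
  j=3: holds
  j=4: holds
  j=5: fails
Holds on [2,4], so largest k = 2.

2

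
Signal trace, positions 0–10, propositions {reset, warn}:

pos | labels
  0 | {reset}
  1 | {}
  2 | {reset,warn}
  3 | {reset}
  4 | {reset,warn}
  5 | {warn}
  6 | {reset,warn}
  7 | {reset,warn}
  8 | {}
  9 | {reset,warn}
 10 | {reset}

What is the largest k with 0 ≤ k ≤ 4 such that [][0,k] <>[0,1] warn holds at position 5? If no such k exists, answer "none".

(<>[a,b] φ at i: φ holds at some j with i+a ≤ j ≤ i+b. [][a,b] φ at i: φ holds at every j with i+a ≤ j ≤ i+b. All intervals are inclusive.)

4

<>[0,1] warn must hold from j=5 onward; find where it first fails.
  j=5: holds
  j=6: holds
  j=7: holds
  j=8: holds
  j=9: holds
Holds through j=9; largest k = 4.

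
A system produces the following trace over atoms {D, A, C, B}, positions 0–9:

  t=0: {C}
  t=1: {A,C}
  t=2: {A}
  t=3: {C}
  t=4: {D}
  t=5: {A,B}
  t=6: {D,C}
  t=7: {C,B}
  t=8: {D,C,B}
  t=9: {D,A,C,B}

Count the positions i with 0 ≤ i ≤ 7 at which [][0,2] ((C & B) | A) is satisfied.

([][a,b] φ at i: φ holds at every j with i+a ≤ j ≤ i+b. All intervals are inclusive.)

1

Evaluate at each i in [0,7]:
  i=0: ✗ (fails at j=0)
  i=1: ✗ (fails at j=3)
  i=2: ✗ (fails at j=3)
  i=3: ✗ (fails at j=3)
  i=4: ✗ (fails at j=4)
  i=5: ✗ (fails at j=6)
  i=6: ✗ (fails at j=6)
  i=7: ✓ (all of [7,9])
Positions where it holds: {7} → 1.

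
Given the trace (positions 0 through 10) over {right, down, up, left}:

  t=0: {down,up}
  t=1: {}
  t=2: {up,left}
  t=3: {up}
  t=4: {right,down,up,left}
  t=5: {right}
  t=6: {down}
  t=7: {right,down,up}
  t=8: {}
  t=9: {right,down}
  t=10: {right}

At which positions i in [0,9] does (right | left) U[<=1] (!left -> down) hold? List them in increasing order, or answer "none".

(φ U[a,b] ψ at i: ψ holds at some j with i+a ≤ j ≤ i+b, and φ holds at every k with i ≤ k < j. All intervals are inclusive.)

Evaluate at each i in [0,9]:
  i=0: ✓ (rhs at j=0)
  i=1: ✗ (lhs fails at k=1 before rhs at j=2)
  i=2: ✓ (rhs at j=2)
  i=3: ✗ (lhs fails at k=3 before rhs at j=4)
  i=4: ✓ (rhs at j=4)
  i=5: ✓ (rhs at j=6; lhs holds on [5,5])
  i=6: ✓ (rhs at j=6)
  i=7: ✓ (rhs at j=7)
  i=8: ✗ (lhs fails at k=8 before rhs at j=9)
  i=9: ✓ (rhs at j=9)

0, 2, 4, 5, 6, 7, 9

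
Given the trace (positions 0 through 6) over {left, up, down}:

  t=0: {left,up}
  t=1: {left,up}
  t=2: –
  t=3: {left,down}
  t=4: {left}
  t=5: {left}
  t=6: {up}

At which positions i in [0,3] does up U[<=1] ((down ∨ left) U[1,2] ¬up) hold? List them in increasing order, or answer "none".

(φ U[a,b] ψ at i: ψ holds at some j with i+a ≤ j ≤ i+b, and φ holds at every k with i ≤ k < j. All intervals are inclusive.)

Evaluate at each i in [0,3]:
  i=0: ✓ (rhs at j=0)
  i=1: ✓ (rhs at j=1)
  i=2: ✗ (lhs fails at k=2 before rhs at j=3)
  i=3: ✓ (rhs at j=3)

0, 1, 3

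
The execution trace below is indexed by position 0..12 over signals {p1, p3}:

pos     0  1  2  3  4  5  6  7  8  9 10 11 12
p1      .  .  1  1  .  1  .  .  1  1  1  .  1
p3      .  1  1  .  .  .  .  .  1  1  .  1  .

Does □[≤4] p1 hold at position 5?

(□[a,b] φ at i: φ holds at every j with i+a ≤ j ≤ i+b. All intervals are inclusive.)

Check p1 at every j in [5,9]:
  j=5: true
  j=6: false
  j=7: false
  j=8: true
  j=9: true
Fails at j=6 → formula fails.

Does not hold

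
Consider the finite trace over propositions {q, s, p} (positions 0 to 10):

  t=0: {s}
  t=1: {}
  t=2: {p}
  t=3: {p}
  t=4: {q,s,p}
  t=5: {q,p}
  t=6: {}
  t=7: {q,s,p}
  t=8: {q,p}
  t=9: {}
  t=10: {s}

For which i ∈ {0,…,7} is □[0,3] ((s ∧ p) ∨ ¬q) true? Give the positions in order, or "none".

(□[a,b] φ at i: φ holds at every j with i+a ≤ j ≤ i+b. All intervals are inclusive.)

0, 1

Evaluate at each i in [0,7]:
  i=0: ✓ (all of [0,3])
  i=1: ✓ (all of [1,4])
  i=2: ✗ (fails at j=5)
  i=3: ✗ (fails at j=5)
  i=4: ✗ (fails at j=5)
  i=5: ✗ (fails at j=5)
  i=6: ✗ (fails at j=8)
  i=7: ✗ (fails at j=8)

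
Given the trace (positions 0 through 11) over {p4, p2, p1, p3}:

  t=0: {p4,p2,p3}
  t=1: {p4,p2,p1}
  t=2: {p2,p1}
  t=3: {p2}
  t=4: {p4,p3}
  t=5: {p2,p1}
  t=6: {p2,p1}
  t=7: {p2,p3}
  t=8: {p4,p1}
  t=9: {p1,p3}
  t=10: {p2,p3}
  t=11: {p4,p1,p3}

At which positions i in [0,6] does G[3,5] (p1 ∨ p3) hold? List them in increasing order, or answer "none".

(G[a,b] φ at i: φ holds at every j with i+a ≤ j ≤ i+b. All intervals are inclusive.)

1, 2, 3, 4, 5, 6

Evaluate at each i in [0,6]:
  i=0: ✗ (fails at j=3)
  i=1: ✓ (all of [4,6])
  i=2: ✓ (all of [5,7])
  i=3: ✓ (all of [6,8])
  i=4: ✓ (all of [7,9])
  i=5: ✓ (all of [8,10])
  i=6: ✓ (all of [9,11])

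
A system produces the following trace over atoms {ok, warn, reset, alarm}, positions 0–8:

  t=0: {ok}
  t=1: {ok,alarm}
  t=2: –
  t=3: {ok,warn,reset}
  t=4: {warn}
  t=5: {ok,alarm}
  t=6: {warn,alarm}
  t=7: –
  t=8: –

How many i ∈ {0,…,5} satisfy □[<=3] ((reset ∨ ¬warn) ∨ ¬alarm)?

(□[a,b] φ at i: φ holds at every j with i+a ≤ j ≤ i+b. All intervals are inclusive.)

3

Evaluate at each i in [0,5]:
  i=0: ✓ (all of [0,3])
  i=1: ✓ (all of [1,4])
  i=2: ✓ (all of [2,5])
  i=3: ✗ (fails at j=6)
  i=4: ✗ (fails at j=6)
  i=5: ✗ (fails at j=6)
Positions where it holds: {0, 1, 2} → 3.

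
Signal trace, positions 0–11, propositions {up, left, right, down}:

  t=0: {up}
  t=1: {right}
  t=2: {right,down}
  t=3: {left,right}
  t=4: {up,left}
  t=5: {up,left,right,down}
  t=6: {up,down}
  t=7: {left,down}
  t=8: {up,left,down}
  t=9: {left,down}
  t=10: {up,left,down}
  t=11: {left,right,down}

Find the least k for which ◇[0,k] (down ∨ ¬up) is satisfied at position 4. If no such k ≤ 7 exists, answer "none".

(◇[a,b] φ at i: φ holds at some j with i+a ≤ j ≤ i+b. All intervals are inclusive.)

Scan j = 4,5,… for (down ∨ ¬up):
  j=4: fails
  j=5: holds
First hit at j=5, so smallest k = 5-4 = 1.

1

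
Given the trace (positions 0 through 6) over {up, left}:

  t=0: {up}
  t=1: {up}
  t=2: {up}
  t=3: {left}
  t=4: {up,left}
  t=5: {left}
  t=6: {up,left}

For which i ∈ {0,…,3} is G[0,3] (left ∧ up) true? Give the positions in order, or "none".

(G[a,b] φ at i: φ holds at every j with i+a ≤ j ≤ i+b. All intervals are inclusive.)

none

Evaluate at each i in [0,3]:
  i=0: ✗ (fails at j=0)
  i=1: ✗ (fails at j=1)
  i=2: ✗ (fails at j=2)
  i=3: ✗ (fails at j=3)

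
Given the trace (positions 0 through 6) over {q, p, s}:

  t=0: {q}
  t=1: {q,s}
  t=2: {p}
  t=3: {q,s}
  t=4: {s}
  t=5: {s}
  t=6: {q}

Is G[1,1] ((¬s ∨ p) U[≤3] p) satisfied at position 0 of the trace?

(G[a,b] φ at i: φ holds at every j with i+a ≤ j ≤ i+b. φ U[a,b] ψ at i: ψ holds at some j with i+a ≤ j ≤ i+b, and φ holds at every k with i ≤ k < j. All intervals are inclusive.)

Check ((¬s ∨ p) U[≤3] p) at every j in [1,1]:
  j=1: fails
Fails at j=1 → formula fails.

False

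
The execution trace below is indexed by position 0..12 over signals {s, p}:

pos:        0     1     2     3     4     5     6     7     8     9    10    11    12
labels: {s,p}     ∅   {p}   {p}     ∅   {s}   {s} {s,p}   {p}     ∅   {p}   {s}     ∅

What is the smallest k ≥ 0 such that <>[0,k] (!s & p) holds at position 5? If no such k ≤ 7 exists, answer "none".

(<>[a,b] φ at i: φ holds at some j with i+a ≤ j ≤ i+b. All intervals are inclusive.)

Scan j = 5,6,… for (!s & p):
  j=5: fails
  j=6: fails
  j=7: fails
  j=8: holds
First hit at j=8, so smallest k = 8-5 = 3.

3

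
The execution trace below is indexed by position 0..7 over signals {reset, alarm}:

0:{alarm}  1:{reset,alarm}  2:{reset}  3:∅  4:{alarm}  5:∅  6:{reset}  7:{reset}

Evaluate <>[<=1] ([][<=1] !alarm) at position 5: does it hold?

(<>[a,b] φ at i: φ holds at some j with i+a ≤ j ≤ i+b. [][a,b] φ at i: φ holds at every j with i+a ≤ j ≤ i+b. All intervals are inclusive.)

Holds

Check [][<=1] !alarm at each j in [5,6]:
  j=5: holds on [5,6]
  j=6: holds on [6,7]
Found at j=5 → formula holds.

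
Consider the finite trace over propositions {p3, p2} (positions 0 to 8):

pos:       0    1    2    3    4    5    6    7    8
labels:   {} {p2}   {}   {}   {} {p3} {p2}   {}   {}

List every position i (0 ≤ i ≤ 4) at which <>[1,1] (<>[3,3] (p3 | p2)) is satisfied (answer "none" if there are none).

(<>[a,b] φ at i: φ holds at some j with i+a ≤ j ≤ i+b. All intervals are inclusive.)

1, 2

Evaluate at each i in [0,4]:
  i=0: ✗ (none in [1,1])
  i=1: ✓ (witness j=2)
  i=2: ✓ (witness j=3)
  i=3: ✗ (none in [4,4])
  i=4: ✗ (none in [5,5])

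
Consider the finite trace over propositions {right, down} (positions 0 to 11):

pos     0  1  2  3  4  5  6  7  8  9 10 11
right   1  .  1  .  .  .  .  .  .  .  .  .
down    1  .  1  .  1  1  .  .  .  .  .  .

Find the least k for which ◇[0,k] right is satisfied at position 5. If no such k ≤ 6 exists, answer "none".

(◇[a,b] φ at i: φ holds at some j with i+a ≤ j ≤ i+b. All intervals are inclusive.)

Scan j = 5,6,… for right:
  j=5: fails
  j=6: fails
  j=7: fails
  j=8: fails
  j=9: fails
  j=10: fails
  j=11: fails
No j in [5,11] satisfies it → none.

none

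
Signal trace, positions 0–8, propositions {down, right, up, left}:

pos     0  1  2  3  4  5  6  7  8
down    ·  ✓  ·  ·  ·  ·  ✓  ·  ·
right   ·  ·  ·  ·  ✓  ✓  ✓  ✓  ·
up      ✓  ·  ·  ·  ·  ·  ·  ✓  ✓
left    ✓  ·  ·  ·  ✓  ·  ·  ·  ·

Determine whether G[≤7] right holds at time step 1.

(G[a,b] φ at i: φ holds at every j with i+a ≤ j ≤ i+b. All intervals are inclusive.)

Check right at every j in [1,8]:
  j=1: false
  j=2: false
  j=3: false
  j=4: true
  j=5: true
  j=6: true
  j=7: true
  j=8: false
Fails at j=1 → formula fails.

False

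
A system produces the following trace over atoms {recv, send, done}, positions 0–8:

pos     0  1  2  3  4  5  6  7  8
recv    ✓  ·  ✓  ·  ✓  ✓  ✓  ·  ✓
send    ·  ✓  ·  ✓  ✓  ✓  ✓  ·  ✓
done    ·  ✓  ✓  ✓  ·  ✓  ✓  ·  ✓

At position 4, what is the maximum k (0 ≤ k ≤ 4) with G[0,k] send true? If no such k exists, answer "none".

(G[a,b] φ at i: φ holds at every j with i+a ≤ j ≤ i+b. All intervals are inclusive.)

send must hold from j=4 onward; find where it first fails.
  j=4: holds
  j=5: holds
  j=6: holds
  j=7: fails
Holds on [4,6], so largest k = 2.

2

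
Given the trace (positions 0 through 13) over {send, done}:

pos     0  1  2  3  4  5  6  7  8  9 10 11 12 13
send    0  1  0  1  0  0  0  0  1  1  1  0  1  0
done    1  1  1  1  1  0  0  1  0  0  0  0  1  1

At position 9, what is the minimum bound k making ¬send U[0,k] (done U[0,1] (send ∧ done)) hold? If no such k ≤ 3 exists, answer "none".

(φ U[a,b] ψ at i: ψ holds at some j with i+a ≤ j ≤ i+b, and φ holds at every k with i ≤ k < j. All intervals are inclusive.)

Need earliest j ≥ 9 with (done U[0,1] (send ∧ done)), and ¬send at every k in [9,j-1].
  j=9: rhs fails.
  j=10: rhs fails.
  j=11: rhs fails.
  j=12: rhs holds but lhs fails at k=9.
No witness within the range → none.

none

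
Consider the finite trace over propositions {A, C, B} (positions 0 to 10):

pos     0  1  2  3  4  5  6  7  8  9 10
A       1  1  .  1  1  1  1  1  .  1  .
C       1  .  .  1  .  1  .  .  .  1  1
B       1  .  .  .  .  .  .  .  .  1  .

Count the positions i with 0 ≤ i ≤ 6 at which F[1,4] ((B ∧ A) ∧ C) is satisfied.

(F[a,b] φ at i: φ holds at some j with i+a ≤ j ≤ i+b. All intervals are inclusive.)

2

Evaluate at each i in [0,6]:
  i=0: ✗ (none in [1,4])
  i=1: ✗ (none in [2,5])
  i=2: ✗ (none in [3,6])
  i=3: ✗ (none in [4,7])
  i=4: ✗ (none in [5,8])
  i=5: ✓ (witness j=9)
  i=6: ✓ (witness j=9)
Positions where it holds: {5, 6} → 2.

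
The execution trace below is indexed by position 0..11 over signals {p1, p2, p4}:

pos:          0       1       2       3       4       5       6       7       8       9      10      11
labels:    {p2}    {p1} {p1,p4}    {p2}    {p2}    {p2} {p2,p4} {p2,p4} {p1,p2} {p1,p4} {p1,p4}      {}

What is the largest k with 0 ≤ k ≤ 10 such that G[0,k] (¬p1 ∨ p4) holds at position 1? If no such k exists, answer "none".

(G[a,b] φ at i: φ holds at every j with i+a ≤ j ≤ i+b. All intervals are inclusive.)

none

(¬p1 ∨ p4) must hold from j=1 onward; find where it first fails.
  j=1: fails → no k works.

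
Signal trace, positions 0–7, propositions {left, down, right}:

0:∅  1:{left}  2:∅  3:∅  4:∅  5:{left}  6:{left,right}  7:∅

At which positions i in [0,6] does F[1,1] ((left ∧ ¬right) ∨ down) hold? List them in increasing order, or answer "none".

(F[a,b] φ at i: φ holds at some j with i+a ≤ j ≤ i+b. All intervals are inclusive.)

0, 4

Evaluate at each i in [0,6]:
  i=0: ✓ (witness j=1)
  i=1: ✗ (none in [2,2])
  i=2: ✗ (none in [3,3])
  i=3: ✗ (none in [4,4])
  i=4: ✓ (witness j=5)
  i=5: ✗ (none in [6,6])
  i=6: ✗ (none in [7,7])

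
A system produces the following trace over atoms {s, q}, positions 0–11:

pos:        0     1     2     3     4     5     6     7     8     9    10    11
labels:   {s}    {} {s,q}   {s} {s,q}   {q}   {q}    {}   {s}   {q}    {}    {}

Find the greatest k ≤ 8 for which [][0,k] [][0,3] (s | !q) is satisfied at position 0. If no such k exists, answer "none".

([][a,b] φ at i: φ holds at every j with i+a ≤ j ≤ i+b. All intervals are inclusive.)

[][0,3] (s | !q) must hold from j=0 onward; find where it first fails.
  j=0: holds
  j=1: holds
  j=2: fails
Holds on [0,1], so largest k = 1.

1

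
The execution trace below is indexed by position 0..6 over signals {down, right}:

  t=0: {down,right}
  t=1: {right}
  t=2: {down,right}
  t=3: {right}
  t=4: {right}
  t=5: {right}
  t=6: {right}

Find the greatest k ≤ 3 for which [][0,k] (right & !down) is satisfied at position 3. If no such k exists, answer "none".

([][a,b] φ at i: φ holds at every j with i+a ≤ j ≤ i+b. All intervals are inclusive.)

(right & !down) must hold from j=3 onward; find where it first fails.
  j=3: holds
  j=4: holds
  j=5: holds
  j=6: holds
Holds through j=6; largest k = 3.

3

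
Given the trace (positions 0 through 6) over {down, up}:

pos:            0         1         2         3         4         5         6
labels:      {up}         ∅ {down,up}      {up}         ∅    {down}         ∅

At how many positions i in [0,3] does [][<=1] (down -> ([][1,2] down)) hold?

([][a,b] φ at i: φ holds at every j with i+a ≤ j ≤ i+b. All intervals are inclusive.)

Evaluate at each i in [0,3]:
  i=0: ✓ (all of [0,1])
  i=1: ✗ (fails at j=2)
  i=2: ✗ (fails at j=2)
  i=3: ✓ (all of [3,4])
Positions where it holds: {0, 3} → 2.

2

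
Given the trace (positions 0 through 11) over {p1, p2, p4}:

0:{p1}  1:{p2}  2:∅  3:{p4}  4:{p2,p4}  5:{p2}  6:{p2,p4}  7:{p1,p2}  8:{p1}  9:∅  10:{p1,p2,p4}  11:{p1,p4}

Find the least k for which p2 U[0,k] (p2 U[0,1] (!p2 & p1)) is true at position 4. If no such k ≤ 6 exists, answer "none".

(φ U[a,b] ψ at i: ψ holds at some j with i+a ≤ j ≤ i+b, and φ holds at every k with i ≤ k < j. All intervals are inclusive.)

3

Need earliest j ≥ 4 with (p2 U[0,1] (!p2 & p1)), and p2 at every k in [4,j-1].
  j=4: rhs fails.
  j=5: rhs fails.
  j=6: rhs fails.
  j=7: rhs holds; lhs holds on [4,6]. k = 3.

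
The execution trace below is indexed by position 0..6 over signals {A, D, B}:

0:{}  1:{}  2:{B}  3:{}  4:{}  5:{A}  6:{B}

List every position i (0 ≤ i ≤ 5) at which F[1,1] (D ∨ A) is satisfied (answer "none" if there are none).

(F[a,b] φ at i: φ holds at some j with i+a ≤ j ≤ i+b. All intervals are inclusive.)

Evaluate at each i in [0,5]:
  i=0: ✗ (none in [1,1])
  i=1: ✗ (none in [2,2])
  i=2: ✗ (none in [3,3])
  i=3: ✗ (none in [4,4])
  i=4: ✓ (witness j=5)
  i=5: ✗ (none in [6,6])

4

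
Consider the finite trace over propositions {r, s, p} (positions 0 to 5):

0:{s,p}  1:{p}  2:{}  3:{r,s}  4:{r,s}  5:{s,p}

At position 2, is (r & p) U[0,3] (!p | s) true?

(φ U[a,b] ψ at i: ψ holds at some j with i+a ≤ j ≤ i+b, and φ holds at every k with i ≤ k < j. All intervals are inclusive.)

Need some j in [2,5] with (!p | s), and (r & p) at every k in [2,j-1].
  j=2: (!p | s) holds; no prefix to check → satisfied.

Holds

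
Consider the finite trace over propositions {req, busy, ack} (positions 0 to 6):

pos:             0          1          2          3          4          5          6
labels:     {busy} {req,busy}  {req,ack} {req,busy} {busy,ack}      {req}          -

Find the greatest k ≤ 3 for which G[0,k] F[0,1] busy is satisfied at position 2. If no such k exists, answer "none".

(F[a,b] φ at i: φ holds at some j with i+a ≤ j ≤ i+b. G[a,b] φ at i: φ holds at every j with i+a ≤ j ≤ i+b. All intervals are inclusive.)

F[0,1] busy must hold from j=2 onward; find where it first fails.
  j=2: holds
  j=3: holds
  j=4: holds
  j=5: fails
Holds on [2,4], so largest k = 2.

2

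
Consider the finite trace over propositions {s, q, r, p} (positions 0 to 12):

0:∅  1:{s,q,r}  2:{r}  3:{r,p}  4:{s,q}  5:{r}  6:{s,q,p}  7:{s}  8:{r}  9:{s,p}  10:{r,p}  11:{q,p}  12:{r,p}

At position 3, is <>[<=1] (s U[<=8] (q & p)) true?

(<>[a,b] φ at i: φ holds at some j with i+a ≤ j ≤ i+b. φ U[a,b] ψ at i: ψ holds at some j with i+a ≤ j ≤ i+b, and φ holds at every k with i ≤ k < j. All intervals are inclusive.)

False

Check (s U[<=8] (q & p)) at each j in [3,4]:
  j=3: fails
  j=4: fails
No position in the window satisfies it → formula fails.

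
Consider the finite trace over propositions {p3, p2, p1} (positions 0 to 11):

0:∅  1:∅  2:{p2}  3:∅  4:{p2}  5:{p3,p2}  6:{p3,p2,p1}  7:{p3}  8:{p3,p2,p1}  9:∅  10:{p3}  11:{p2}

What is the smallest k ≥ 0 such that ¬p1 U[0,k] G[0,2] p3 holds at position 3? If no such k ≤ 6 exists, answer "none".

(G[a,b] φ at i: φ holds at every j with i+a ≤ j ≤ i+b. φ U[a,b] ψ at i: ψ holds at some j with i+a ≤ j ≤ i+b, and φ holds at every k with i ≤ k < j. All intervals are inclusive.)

2

Need earliest j ≥ 3 with G[0,2] p3, and ¬p1 at every k in [3,j-1].
  j=3: rhs fails.
  j=4: rhs fails.
  j=5: rhs holds; lhs holds on [3,4]. k = 2.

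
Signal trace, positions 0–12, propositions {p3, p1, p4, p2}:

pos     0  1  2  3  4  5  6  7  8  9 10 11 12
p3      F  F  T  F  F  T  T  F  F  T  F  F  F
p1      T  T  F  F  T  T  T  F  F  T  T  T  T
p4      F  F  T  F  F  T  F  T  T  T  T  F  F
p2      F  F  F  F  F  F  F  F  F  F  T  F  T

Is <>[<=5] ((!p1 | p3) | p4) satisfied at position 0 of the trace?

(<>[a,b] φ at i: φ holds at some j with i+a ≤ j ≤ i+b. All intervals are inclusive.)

Check ((!p1 | p3) | p4) at each j in [0,5]:
  j=0: false
  j=1: false
  j=2: true
  j=3: true
  j=4: false
  j=5: true
Found at j=2 → formula holds.

True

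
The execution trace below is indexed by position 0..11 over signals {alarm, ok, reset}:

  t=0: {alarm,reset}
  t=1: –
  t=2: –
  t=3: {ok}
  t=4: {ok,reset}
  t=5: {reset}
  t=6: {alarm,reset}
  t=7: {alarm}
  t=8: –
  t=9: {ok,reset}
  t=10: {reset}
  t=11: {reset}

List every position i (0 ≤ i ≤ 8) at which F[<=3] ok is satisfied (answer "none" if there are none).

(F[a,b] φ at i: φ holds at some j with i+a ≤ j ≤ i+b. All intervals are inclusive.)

0, 1, 2, 3, 4, 6, 7, 8

Evaluate at each i in [0,8]:
  i=0: ✓ (witness j=3)
  i=1: ✓ (witness j=3)
  i=2: ✓ (witness j=3)
  i=3: ✓ (witness j=3)
  i=4: ✓ (witness j=4)
  i=5: ✗ (none in [5,8])
  i=6: ✓ (witness j=9)
  i=7: ✓ (witness j=9)
  i=8: ✓ (witness j=9)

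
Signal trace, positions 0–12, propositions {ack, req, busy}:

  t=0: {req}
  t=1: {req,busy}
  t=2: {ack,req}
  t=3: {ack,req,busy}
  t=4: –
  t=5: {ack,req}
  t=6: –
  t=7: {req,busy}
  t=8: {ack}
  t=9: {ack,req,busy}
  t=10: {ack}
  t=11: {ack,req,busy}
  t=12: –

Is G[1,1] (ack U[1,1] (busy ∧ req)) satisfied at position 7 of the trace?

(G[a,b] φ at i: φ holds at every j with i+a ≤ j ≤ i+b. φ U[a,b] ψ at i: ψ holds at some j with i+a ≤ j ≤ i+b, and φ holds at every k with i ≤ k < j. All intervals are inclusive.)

Yes

Check (ack U[1,1] (busy ∧ req)) at every j in [8,8]:
  j=8: holds
All positions satisfy it → formula holds.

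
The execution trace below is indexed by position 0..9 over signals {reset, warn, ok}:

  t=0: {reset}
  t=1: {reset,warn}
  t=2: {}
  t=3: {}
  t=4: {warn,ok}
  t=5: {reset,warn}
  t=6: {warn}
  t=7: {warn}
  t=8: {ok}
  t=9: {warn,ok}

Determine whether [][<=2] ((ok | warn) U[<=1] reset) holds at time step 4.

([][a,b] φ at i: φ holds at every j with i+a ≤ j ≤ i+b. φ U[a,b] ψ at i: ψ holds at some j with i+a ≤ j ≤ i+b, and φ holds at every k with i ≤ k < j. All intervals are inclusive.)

No

Check ((ok | warn) U[<=1] reset) at every j in [4,6]:
  j=4: holds
  j=5: holds
  j=6: fails
Fails at j=6 → formula fails.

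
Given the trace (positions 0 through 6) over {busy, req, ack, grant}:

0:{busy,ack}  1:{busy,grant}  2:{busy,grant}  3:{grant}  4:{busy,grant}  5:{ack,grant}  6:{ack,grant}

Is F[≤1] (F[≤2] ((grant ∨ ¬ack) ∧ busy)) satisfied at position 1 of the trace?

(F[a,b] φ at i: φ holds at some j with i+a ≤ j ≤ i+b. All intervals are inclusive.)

Check F[≤2] ((grant ∨ ¬ack) ∧ busy) at each j in [1,2]:
  j=1: holds (witness at 1)
  j=2: holds (witness at 2)
Found at j=1 → formula holds.

Yes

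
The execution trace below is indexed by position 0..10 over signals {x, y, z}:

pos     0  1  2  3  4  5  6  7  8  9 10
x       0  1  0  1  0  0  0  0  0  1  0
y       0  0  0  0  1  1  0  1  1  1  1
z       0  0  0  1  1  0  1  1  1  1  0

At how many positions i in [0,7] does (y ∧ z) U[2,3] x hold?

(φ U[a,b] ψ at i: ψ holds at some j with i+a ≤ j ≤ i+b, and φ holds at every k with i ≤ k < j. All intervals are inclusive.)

Evaluate at each i in [0,7]:
  i=0: ✗ (lhs fails at k=0 before rhs at j=3)
  i=1: ✗ (lhs fails at k=1 before rhs at j=3)
  i=2: ✗ (no rhs in [4,5])
  i=3: ✗ (no rhs in [5,6])
  i=4: ✗ (no rhs in [6,7])
  i=5: ✗ (no rhs in [7,8])
  i=6: ✗ (lhs fails at k=6 before rhs at j=9)
  i=7: ✓ (rhs at j=9; lhs holds on [7,8])
Positions where it holds: {7} → 1.

1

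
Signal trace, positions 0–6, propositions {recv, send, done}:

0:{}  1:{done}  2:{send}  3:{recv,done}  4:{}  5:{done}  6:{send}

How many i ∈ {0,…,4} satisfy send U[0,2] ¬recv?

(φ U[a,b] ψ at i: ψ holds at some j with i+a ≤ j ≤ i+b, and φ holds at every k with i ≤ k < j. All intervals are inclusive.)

4

Evaluate at each i in [0,4]:
  i=0: ✓ (rhs at j=0)
  i=1: ✓ (rhs at j=1)
  i=2: ✓ (rhs at j=2)
  i=3: ✗ (lhs fails at k=3 before rhs at j=4)
  i=4: ✓ (rhs at j=4)
Positions where it holds: {0, 1, 2, 4} → 4.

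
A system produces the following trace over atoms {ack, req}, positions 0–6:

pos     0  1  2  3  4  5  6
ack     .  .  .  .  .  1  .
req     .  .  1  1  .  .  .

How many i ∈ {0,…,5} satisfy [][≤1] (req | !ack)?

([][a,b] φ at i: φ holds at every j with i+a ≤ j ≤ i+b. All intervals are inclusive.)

Evaluate at each i in [0,5]:
  i=0: ✓ (all of [0,1])
  i=1: ✓ (all of [1,2])
  i=2: ✓ (all of [2,3])
  i=3: ✓ (all of [3,4])
  i=4: ✗ (fails at j=5)
  i=5: ✗ (fails at j=5)
Positions where it holds: {0, 1, 2, 3} → 4.

4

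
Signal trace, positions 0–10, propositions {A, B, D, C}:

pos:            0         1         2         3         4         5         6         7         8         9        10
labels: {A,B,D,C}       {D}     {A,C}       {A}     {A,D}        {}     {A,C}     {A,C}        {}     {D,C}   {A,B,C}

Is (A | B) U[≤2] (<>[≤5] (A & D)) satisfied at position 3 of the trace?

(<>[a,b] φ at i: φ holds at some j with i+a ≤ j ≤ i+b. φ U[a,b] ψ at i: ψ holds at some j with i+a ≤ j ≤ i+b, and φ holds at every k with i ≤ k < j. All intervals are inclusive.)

Need some j in [3,5] with <>[≤5] (A & D), and (A | B) at every k in [3,j-1].
  j=3: <>[≤5] (A & D) holds; no prefix to check → satisfied.

Holds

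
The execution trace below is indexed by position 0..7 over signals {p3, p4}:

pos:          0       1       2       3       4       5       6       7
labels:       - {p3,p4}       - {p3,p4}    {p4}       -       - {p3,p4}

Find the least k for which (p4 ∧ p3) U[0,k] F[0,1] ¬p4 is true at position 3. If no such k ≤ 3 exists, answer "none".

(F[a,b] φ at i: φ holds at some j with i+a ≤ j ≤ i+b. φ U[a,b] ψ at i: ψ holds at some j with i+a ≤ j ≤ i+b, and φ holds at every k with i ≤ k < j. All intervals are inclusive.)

1

Need earliest j ≥ 3 with F[0,1] ¬p4, and (p4 ∧ p3) at every k in [3,j-1].
  j=3: rhs fails.
  j=4: rhs holds; lhs holds on [3,3]. k = 1.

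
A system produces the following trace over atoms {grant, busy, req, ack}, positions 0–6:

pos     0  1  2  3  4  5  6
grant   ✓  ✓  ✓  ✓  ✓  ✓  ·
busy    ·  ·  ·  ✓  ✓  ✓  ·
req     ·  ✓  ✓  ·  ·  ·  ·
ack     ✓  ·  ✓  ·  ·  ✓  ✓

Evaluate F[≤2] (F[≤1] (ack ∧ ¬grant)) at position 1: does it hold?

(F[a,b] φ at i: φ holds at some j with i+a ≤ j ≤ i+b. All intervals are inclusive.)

Does not hold

Check F[≤1] (ack ∧ ¬grant) at each j in [1,3]:
  j=1: fails (none in [1,2])
  j=2: fails (none in [2,3])
  j=3: fails (none in [3,4])
No position in the window satisfies it → formula fails.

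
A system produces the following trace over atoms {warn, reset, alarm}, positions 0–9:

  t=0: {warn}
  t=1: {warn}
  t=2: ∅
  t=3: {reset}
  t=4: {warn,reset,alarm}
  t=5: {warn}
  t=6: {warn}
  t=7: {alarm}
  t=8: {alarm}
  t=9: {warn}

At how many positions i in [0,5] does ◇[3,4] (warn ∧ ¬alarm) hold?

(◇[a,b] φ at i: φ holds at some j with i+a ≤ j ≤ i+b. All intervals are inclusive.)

Evaluate at each i in [0,5]:
  i=0: ✗ (none in [3,4])
  i=1: ✓ (witness j=5)
  i=2: ✓ (witness j=5)
  i=3: ✓ (witness j=6)
  i=4: ✗ (none in [7,8])
  i=5: ✓ (witness j=9)
Positions where it holds: {1, 2, 3, 5} → 4.

4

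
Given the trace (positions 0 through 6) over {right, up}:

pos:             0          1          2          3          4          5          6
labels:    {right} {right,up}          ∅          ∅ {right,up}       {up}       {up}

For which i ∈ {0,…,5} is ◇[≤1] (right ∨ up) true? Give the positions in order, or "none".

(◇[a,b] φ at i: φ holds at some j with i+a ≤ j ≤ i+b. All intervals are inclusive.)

0, 1, 3, 4, 5

Evaluate at each i in [0,5]:
  i=0: ✓ (witness j=0)
  i=1: ✓ (witness j=1)
  i=2: ✗ (none in [2,3])
  i=3: ✓ (witness j=4)
  i=4: ✓ (witness j=4)
  i=5: ✓ (witness j=5)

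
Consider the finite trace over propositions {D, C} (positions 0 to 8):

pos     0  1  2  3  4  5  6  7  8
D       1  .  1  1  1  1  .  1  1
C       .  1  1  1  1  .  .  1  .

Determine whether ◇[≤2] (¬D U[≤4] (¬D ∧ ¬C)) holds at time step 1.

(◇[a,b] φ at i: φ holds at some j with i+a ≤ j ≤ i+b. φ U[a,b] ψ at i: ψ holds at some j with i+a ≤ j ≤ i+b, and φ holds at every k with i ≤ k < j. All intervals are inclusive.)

Check (¬D U[≤4] (¬D ∧ ¬C)) at each j in [1,3]:
  j=1: fails
  j=2: fails
  j=3: fails
No position in the window satisfies it → formula fails.

False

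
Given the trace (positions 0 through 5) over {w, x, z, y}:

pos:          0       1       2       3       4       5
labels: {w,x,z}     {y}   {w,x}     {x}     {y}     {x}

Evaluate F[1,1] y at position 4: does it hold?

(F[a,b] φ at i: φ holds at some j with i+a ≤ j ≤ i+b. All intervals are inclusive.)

Check y at each j in [5,5]:
  j=5: false
No position in the window satisfies it → formula fails.

Does not hold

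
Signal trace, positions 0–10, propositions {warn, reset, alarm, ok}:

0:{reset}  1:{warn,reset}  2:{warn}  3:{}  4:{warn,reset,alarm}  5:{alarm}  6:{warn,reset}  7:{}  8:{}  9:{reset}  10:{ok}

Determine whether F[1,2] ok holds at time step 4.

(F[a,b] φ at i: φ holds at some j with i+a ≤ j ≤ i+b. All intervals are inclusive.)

Check ok at each j in [5,6]:
  j=5: false
  j=6: false
No position in the window satisfies it → formula fails.

False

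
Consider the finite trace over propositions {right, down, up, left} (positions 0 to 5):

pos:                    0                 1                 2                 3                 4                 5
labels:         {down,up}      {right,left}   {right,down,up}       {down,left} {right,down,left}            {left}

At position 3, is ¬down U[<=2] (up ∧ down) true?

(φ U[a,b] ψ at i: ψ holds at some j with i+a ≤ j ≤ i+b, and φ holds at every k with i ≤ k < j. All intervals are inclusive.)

Need some j in [3,5] with (up ∧ down), and ¬down at every k in [3,j-1].
  j=3: (up ∧ down) false.
  j=4: (up ∧ down) false.
  j=5: (up ∧ down) false.
No j in the window works → until fails.

No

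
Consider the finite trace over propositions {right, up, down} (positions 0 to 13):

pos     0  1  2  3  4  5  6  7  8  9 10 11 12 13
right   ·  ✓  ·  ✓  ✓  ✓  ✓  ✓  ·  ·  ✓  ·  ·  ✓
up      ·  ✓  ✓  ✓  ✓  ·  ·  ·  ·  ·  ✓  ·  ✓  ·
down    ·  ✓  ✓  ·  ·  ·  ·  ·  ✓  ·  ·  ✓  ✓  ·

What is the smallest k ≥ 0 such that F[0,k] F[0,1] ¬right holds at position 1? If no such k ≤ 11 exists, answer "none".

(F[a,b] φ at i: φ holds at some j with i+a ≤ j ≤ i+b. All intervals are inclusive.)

0

Scan j = 1,2,… for F[0,1] ¬right:
  j=1: holds
First hit at j=1, so smallest k = 1-1 = 0.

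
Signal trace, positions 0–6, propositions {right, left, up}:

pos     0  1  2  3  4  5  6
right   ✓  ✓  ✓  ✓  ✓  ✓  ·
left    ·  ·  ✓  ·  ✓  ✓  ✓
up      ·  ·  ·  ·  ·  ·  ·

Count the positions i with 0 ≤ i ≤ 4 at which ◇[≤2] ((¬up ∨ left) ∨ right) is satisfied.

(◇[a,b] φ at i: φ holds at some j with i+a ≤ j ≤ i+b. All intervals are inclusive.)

Evaluate at each i in [0,4]:
  i=0: ✓ (witness j=0)
  i=1: ✓ (witness j=1)
  i=2: ✓ (witness j=2)
  i=3: ✓ (witness j=3)
  i=4: ✓ (witness j=4)
Positions where it holds: {0, 1, 2, 3, 4} → 5.

5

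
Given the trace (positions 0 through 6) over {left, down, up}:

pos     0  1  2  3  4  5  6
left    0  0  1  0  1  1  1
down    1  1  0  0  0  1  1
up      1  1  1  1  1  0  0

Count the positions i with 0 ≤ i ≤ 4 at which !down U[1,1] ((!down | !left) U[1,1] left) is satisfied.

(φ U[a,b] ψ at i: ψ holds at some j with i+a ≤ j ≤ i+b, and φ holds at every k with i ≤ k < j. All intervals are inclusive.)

Evaluate at each i in [0,4]:
  i=0: ✗ (lhs fails at k=0 before rhs at j=1)
  i=1: ✗ (no rhs in [2,2])
  i=2: ✓ (rhs at j=3; lhs holds on [2,2])
  i=3: ✓ (rhs at j=4; lhs holds on [3,3])
  i=4: ✗ (no rhs in [5,5])
Positions where it holds: {2, 3} → 2.

2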